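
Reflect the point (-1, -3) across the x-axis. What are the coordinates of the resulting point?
(-1, 3)

Reflection across x-axis: (-1, -3) → (-1, 3)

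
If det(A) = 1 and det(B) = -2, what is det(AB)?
-2

Use the multiplicative property of determinants: det(AB) = det(A)*det(B).
det(AB) = (1)*(-2) = -2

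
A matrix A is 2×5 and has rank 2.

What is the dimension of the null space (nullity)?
3

The rank-nullity theorem for an m×n matrix states:
rank(A) + nullity(A) = n (the number of columns).
Here n = 5 and rank(A) = 2, so nullity(A) = 5 - 2 = 3.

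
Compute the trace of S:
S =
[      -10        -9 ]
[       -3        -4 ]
tr(S) = -10 - 4 = -14

The trace of a square matrix is the sum of its diagonal entries.
Diagonal entries of S: S[0][0] = -10, S[1][1] = -4.
tr(S) = -10 - 4 = -14.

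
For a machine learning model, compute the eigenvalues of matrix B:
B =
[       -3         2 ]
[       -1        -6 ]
λ = -5, -4

Solve det(B - λI) = 0. For a 2×2 matrix the characteristic equation is λ² - (trace)λ + det = 0.
trace(B) = a + d = -3 - 6 = -9.
det(B) = a*d - b*c = (-3)*(-6) - (2)*(-1) = 18 + 2 = 20.
Characteristic equation: λ² - (-9)λ + (20) = 0.
Discriminant = (-9)² - 4*(20) = 81 - 80 = 1.
λ = (-9 ± √1) / 2 = (-9 ± 1) / 2 = -5, -4.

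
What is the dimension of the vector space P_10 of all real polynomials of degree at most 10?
Dimension = 11

A polynomial of degree at most 10 can be written as a₀ + a₁x + a₂x² + … + a_10x^10, with 11 free coefficients a₀, …, a_10.
The set {1, x, x², …, x^10} is a basis: it spans P_10 (every such polynomial is a linear combination of these) and is linearly independent (a polynomial is zero iff all its coefficients are zero).
Therefore dim(P_10) = 10 + 1 = 11.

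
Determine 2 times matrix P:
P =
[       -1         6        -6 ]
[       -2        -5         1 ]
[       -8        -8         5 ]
2P =
[       -2        12       -12 ]
[       -4       -10         2 ]
[      -16       -16        10 ]

Scalar multiplication is elementwise: (2P)[i][j] = 2 * P[i][j].
  (2P)[0][0] = 2 * (-1) = -2
  (2P)[0][1] = 2 * (6) = 12
  (2P)[0][2] = 2 * (-6) = -12
  (2P)[1][0] = 2 * (-2) = -4
  (2P)[1][1] = 2 * (-5) = -10
  (2P)[1][2] = 2 * (1) = 2
  (2P)[2][0] = 2 * (-8) = -16
  (2P)[2][1] = 2 * (-8) = -16
  (2P)[2][2] = 2 * (5) = 10
2P =
[       -2        12       -12 ]
[       -4       -10         2 ]
[      -16       -16        10 ]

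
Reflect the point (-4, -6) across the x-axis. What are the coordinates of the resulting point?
(-4, 6)

Reflection across x-axis: (-4, -6) → (-4, 6)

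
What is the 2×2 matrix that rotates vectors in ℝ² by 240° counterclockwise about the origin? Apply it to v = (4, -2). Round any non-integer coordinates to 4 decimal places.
R = [[-1/2, √3/2], [-√3/2, -1/2]]; R·v = (-3.7321, -2.4641)

A counterclockwise rotation by angle θ in ℝ² has matrix R(θ) = [[cos θ, -sin θ], [sin θ, cos θ]].
For θ = 240°: cos θ = -1/2, sin θ = -√3/2.
R(240°) = [[-1/2, √3/2], [-√3/2, -1/2]].
R·v = [-1/2·4 + (√3/2)·-2, -√3/2·4 + -1/2·-2] = (-3.7321, -2.4641).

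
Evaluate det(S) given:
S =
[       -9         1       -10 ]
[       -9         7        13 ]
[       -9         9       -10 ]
det(S) = 1656

Expand along row 0 (cofactor expansion): det(S) = a*(e*i - f*h) - b*(d*i - f*g) + c*(d*h - e*g), where the 3×3 is [[a, b, c], [d, e, f], [g, h, i]].
Minor M_00 = (7)*(-10) - (13)*(9) = -70 - 117 = -187.
Minor M_01 = (-9)*(-10) - (13)*(-9) = 90 + 117 = 207.
Minor M_02 = (-9)*(9) - (7)*(-9) = -81 + 63 = -18.
det(S) = (-9)*(-187) - (1)*(207) + (-10)*(-18) = 1683 - 207 + 180 = 1656.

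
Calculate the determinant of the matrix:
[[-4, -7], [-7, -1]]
-45

For a 2×2 matrix [[a, b], [c, d]], det = ad - bc
det = (-4)(-1) - (-7)(-7) = 4 - 49 = -45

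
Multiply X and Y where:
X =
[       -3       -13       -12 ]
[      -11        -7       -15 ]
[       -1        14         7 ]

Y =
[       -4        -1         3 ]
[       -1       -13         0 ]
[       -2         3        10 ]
XY =
[       49       136      -129 ]
[       81        57      -183 ]
[      -24      -160        67 ]

Matrix multiplication: (XY)[i][j] = sum over k of X[i][k] * Y[k][j].
  (XY)[0][0] = (-3)*(-4) + (-13)*(-1) + (-12)*(-2) = 49
  (XY)[0][1] = (-3)*(-1) + (-13)*(-13) + (-12)*(3) = 136
  (XY)[0][2] = (-3)*(3) + (-13)*(0) + (-12)*(10) = -129
  (XY)[1][0] = (-11)*(-4) + (-7)*(-1) + (-15)*(-2) = 81
  (XY)[1][1] = (-11)*(-1) + (-7)*(-13) + (-15)*(3) = 57
  (XY)[1][2] = (-11)*(3) + (-7)*(0) + (-15)*(10) = -183
  (XY)[2][0] = (-1)*(-4) + (14)*(-1) + (7)*(-2) = -24
  (XY)[2][1] = (-1)*(-1) + (14)*(-13) + (7)*(3) = -160
  (XY)[2][2] = (-1)*(3) + (14)*(0) + (7)*(10) = 67
XY =
[       49       136      -129 ]
[       81        57      -183 ]
[      -24      -160        67 ]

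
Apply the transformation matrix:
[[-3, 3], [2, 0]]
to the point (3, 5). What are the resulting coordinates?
(6, 6)

Matrix multiplication:
[[-3, 3], [2, 0]] × [3, 5]ᵀ
= [-3×3 + 3×5, 2×3 + 0×5]ᵀ
= [6.0000, 6.0000]ᵀ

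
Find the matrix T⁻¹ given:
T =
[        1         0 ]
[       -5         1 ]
det(T) = 1
T⁻¹ =
[        1         0 ]
[        5         1 ]

For a 2×2 matrix T = [[a, b], [c, d]] with det(T) ≠ 0, T⁻¹ = (1/det(T)) * [[d, -b], [-c, a]].
det(T) = (1)*(1) - (0)*(-5) = 1 - 0 = 1.
T⁻¹ = (1/1) * [[1, 0], [5, 1]].
Dividing each entry by 1 and reducing:
T⁻¹ =
[        1         0 ]
[        5         1 ]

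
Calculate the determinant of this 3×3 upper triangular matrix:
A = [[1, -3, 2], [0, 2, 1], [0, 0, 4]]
8

The determinant of a triangular matrix is the product of its diagonal entries (the off-diagonal entries above the diagonal do not affect it).
det(A) = (1) * (2) * (4) = 8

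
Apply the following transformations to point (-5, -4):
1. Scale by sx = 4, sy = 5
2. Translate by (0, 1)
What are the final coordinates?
(-20, -19)

Step 1: Scale (-5, -4) by (sx, sy) = (4, 5) → (-20, -20)
Step 2: Translate by (0, 1) → (-20, -19)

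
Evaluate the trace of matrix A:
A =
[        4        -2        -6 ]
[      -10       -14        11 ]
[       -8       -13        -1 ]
tr(A) = 4 - 14 - 1 = -11

The trace of a square matrix is the sum of its diagonal entries.
Diagonal entries of A: A[0][0] = 4, A[1][1] = -14, A[2][2] = -1.
tr(A) = 4 - 14 - 1 = -11.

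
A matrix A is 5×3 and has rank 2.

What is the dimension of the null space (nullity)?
1

The rank-nullity theorem for an m×n matrix states:
rank(A) + nullity(A) = n (the number of columns).
Here n = 3 and rank(A) = 2, so nullity(A) = 3 - 2 = 1.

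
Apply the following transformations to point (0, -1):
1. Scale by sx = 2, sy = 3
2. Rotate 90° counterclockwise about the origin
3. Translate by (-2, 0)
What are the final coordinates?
(1, 0)

Step 1: Scale → (0, -3)
Step 2: Rotate 90° → (3, 0)
Step 3: Translate → (1, 0)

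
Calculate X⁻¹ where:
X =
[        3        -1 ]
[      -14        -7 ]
det(X) = -35
X⁻¹ =
[      1/5     -1/35 ]
[     -2/5     -3/35 ]

For a 2×2 matrix X = [[a, b], [c, d]] with det(X) ≠ 0, X⁻¹ = (1/det(X)) * [[d, -b], [-c, a]].
det(X) = (3)*(-7) - (-1)*(-14) = -21 - 14 = -35.
X⁻¹ = (1/-35) * [[-7, 1], [14, 3]].
Dividing each entry by -35 and reducing:
X⁻¹ =
[      1/5     -1/35 ]
[     -2/5     -3/35 ]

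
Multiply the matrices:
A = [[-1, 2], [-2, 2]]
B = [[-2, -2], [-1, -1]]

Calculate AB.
[[0, 0], [2, 2]]

Each entry (i,j) of AB = sum over k of A[i][k]*B[k][j].
(AB)[0][0] = (-1)*(-2) + (2)*(-1) = 0
(AB)[0][1] = (-1)*(-2) + (2)*(-1) = 0
(AB)[1][0] = (-2)*(-2) + (2)*(-1) = 2
(AB)[1][1] = (-2)*(-2) + (2)*(-1) = 2
AB = [[0, 0], [2, 2]]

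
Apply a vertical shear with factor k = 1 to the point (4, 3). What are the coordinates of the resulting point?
(4, 7)

Shear matrix for vertical shear with factor k = 1:
[[1, 0], [1, 1]]
Result: (4, 3) → (4, 7)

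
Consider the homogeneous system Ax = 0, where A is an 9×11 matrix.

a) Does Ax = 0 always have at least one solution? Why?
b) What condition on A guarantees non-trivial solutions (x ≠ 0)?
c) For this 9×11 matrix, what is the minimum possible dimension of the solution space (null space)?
a) Yes, x = 0 is always a solution. b) When A has linearly dependent columns (rank < n). c) Minimum nullity = 2.

a) x = 0 satisfies A·0 = 0, so the zero vector is always a solution.
b) Non-trivial solutions exist iff the columns of A are linearly dependent, equivalently rank(A) < n (the number of columns).
c) By rank-nullity, rank(A) + nullity(A) = n = 11. Since A has only 9 rows, rank(A) ≤ 9, so nullity(A) ≥ 11 - 9 = 2.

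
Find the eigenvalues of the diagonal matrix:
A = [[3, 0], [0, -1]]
λ₁ = 3, λ₂ = -1

The characteristic polynomial of A is det(A - λI) = (3 - λ)(-1 - λ) = 0.
The roots are λ = 3 and λ = -1, so the eigenvalues are the diagonal entries.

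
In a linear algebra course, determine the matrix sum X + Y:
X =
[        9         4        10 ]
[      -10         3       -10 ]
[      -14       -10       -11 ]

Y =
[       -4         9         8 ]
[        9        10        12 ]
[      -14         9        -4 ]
X + Y =
[        5        13        18 ]
[       -1        13         2 ]
[      -28        -1       -15 ]

Matrix addition is elementwise: (X+Y)[i][j] = X[i][j] + Y[i][j].
  (X+Y)[0][0] = (9) + (-4) = 5
  (X+Y)[0][1] = (4) + (9) = 13
  (X+Y)[0][2] = (10) + (8) = 18
  (X+Y)[1][0] = (-10) + (9) = -1
  (X+Y)[1][1] = (3) + (10) = 13
  (X+Y)[1][2] = (-10) + (12) = 2
  (X+Y)[2][0] = (-14) + (-14) = -28
  (X+Y)[2][1] = (-10) + (9) = -1
  (X+Y)[2][2] = (-11) + (-4) = -15
X + Y =
[        5        13        18 ]
[       -1        13         2 ]
[      -28        -1       -15 ]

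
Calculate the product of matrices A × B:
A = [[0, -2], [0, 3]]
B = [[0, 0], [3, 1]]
[[-6, -2], [9, 3]]

Matrix multiplication:
C[0][0] = 0×0 + -2×3 = -6
C[0][1] = 0×0 + -2×1 = -2
C[1][0] = 0×0 + 3×3 = 9
C[1][1] = 0×0 + 3×1 = 3
Result: [[-6, -2], [9, 3]]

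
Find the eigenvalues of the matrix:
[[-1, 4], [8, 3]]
λ = -5 and λ = 7

Characteristic equation: det(A - λI) = 0
λ² - (trace)λ + (det) = 0
λ² - (2)λ + (-35) = 0
λ² - 2λ - 35 = 0
Solving: λ = -5, 7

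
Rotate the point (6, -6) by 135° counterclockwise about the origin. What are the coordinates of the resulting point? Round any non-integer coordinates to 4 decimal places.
(0.0000, 8.4853)

Rotation matrix R(θ) = [[cos θ, -sin θ], [sin θ, cos θ]]; for θ = 135°:
R = [[-√2/2, -√2/2], [√2/2, -√2/2]]
Result: R × [6, -6]ᵀ = [-√2/2·6 + (-√2/2)·-6, √2/2·6 + (-√2/2)·-6]ᵀ = (0.0000, 8.4853)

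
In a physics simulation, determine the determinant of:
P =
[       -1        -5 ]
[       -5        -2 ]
det(P) = -23

For a 2×2 matrix [[a, b], [c, d]], det = a*d - b*c.
det(P) = (-1)*(-2) - (-5)*(-5) = 2 - 25 = -23.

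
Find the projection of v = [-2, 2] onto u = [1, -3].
[-4/5, 12/5]

The projection of v onto u is proj_u(v) = ((v·u) / (u·u)) · u.
v·u = (-2)*(1) + (2)*(-3) = -8.
u·u = (1)*(1) + (-3)*(-3) = 10.
coefficient = -8 / 10 = -4/5.
proj_u(v) = -4/5 · [1, -3] = [-4/5, 12/5].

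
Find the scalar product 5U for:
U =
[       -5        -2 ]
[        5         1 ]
5U =
[      -25       -10 ]
[       25         5 ]

Scalar multiplication is elementwise: (5U)[i][j] = 5 * U[i][j].
  (5U)[0][0] = 5 * (-5) = -25
  (5U)[0][1] = 5 * (-2) = -10
  (5U)[1][0] = 5 * (5) = 25
  (5U)[1][1] = 5 * (1) = 5
5U =
[      -25       -10 ]
[       25         5 ]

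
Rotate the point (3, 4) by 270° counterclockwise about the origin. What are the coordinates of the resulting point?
(4, -3)

Rotation matrix R(θ) = [[cos θ, -sin θ], [sin θ, cos θ]]; for θ = 270°:
R = [[0, 1], [-1, 0]]
Result: R × [3, 4]ᵀ = [0·3 + (1)·4, -1·3 + (0)·4]ᵀ = (4, -3)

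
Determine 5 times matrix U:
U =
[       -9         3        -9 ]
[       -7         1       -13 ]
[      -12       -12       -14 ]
5U =
[      -45        15       -45 ]
[      -35         5       -65 ]
[      -60       -60       -70 ]

Scalar multiplication is elementwise: (5U)[i][j] = 5 * U[i][j].
  (5U)[0][0] = 5 * (-9) = -45
  (5U)[0][1] = 5 * (3) = 15
  (5U)[0][2] = 5 * (-9) = -45
  (5U)[1][0] = 5 * (-7) = -35
  (5U)[1][1] = 5 * (1) = 5
  (5U)[1][2] = 5 * (-13) = -65
  (5U)[2][0] = 5 * (-12) = -60
  (5U)[2][1] = 5 * (-12) = -60
  (5U)[2][2] = 5 * (-14) = -70
5U =
[      -45        15       -45 ]
[      -35         5       -65 ]
[      -60       -60       -70 ]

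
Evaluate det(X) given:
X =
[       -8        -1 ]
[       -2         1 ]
det(X) = -10

For a 2×2 matrix [[a, b], [c, d]], det = a*d - b*c.
det(X) = (-8)*(1) - (-1)*(-2) = -8 - 2 = -10.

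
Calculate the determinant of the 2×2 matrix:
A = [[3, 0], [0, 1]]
3

For A = [[a, b], [c, d]], det(A) = a*d - b*c.
det(A) = (3)*(1) - (0)*(0) = 3 - 0 = 3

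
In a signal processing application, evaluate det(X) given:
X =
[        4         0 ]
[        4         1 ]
det(X) = 4

For a 2×2 matrix [[a, b], [c, d]], det = a*d - b*c.
det(X) = (4)*(1) - (0)*(4) = 4 - 0 = 4.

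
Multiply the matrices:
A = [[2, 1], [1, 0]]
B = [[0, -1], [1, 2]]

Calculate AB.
[[1, 0], [0, -1]]

Each entry (i,j) of AB = sum over k of A[i][k]*B[k][j].
(AB)[0][0] = (2)*(0) + (1)*(1) = 1
(AB)[0][1] = (2)*(-1) + (1)*(2) = 0
(AB)[1][0] = (1)*(0) + (0)*(1) = 0
(AB)[1][1] = (1)*(-1) + (0)*(2) = -1
AB = [[1, 0], [0, -1]]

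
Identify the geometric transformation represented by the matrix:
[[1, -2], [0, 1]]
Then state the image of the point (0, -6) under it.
horizontal shear with factor -2; image of (0, -6) is (12, -6)

The matrix [[1, k], [0, 1]] sends (x, y) to (x + -2y, y), leaving the y-coordinate fixed: a horizontal shear.
The matrix [[1, -2], [0, 1]] represents: horizontal shear with factor -2.
Applying it to (0, -6): [1·0 + -2·-6, 0·0 + 1·-6] = (12, -6).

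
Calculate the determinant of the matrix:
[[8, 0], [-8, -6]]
-48

For a 2×2 matrix [[a, b], [c, d]], det = ad - bc
det = (8)(-6) - (0)(-8) = -48 - 0 = -48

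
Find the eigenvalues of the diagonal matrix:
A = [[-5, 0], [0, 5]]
λ₁ = -5, λ₂ = 5

The characteristic polynomial of A is det(A - λI) = (-5 - λ)(5 - λ) = 0.
The roots are λ = -5 and λ = 5, so the eigenvalues are the diagonal entries.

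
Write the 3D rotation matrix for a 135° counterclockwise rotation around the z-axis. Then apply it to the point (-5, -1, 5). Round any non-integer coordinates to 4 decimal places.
R = [[-√2/2, -√2/2, 0], [√2/2, -√2/2, 0], [0, 0, 1]]; R·(-5, -1, 5) = (4.2426, -2.8284, 5.0000)

Rotation matrix for 135° around z-axis:
cos(135°) = -√2/2, sin(135°) = √2/2
R = [[-√2/2, -√2/2, 0], [√2/2, -√2/2, 0], [0, 0, 1]]
Apply to (-5, -1, 5): R·[-5, -1, 5]ᵀ = (4.2426, -2.8284, 5.0000)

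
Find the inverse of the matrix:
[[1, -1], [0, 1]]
[[1, 1], [0, 1]]

For [[a,b],[c,d]], inverse = (1/det)·[[d,-b],[-c,a]]
det = 1·1 - -1·0 = 1
Inverse = (1/1)·[[1, 1], [0, 1]]
        = [[1, 1], [0, 1]]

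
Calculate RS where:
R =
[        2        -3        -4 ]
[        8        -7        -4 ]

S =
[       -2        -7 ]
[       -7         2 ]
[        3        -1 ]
RS =
[        5       -16 ]
[       21       -66 ]

Matrix multiplication: (RS)[i][j] = sum over k of R[i][k] * S[k][j].
  (RS)[0][0] = (2)*(-2) + (-3)*(-7) + (-4)*(3) = 5
  (RS)[0][1] = (2)*(-7) + (-3)*(2) + (-4)*(-1) = -16
  (RS)[1][0] = (8)*(-2) + (-7)*(-7) + (-4)*(3) = 21
  (RS)[1][1] = (8)*(-7) + (-7)*(2) + (-4)*(-1) = -66
RS =
[        5       -16 ]
[       21       -66 ]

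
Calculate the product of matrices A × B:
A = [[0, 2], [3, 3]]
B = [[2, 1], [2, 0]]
[[4, 0], [12, 3]]

Matrix multiplication:
C[0][0] = 0×2 + 2×2 = 4
C[0][1] = 0×1 + 2×0 = 0
C[1][0] = 3×2 + 3×2 = 12
C[1][1] = 3×1 + 3×0 = 3
Result: [[4, 0], [12, 3]]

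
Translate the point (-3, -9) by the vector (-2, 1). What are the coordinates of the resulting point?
(-5, -8)

Translation by (-2, 1):
x' = -3 + -2 = -5
y' = -9 + 1 = -8
Homogeneous matrix: [[1, 0, -2], [0, 1, 1], [0, 0, 1]]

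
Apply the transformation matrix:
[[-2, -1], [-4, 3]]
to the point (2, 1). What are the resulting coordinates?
(-5, -5)

Matrix multiplication:
[[-2, -1], [-4, 3]] × [2, 1]ᵀ
= [-2×2 + -1×1, -4×2 + 3×1]ᵀ
= [-5.0000, -5.0000]ᵀ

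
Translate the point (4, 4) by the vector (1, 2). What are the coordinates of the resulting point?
(5, 6)

Translation by (1, 2):
x' = 4 + 1 = 5
y' = 4 + 2 = 6
Homogeneous matrix: [[1, 0, 1], [0, 1, 2], [0, 0, 1]]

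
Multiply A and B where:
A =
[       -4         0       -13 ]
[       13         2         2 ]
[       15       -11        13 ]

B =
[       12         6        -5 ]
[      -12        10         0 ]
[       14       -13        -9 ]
AB =
[     -230       145       137 ]
[      160        72       -83 ]
[      494      -189      -192 ]

Matrix multiplication: (AB)[i][j] = sum over k of A[i][k] * B[k][j].
  (AB)[0][0] = (-4)*(12) + (0)*(-12) + (-13)*(14) = -230
  (AB)[0][1] = (-4)*(6) + (0)*(10) + (-13)*(-13) = 145
  (AB)[0][2] = (-4)*(-5) + (0)*(0) + (-13)*(-9) = 137
  (AB)[1][0] = (13)*(12) + (2)*(-12) + (2)*(14) = 160
  (AB)[1][1] = (13)*(6) + (2)*(10) + (2)*(-13) = 72
  (AB)[1][2] = (13)*(-5) + (2)*(0) + (2)*(-9) = -83
  (AB)[2][0] = (15)*(12) + (-11)*(-12) + (13)*(14) = 494
  (AB)[2][1] = (15)*(6) + (-11)*(10) + (13)*(-13) = -189
  (AB)[2][2] = (15)*(-5) + (-11)*(0) + (13)*(-9) = -192
AB =
[     -230       145       137 ]
[      160        72       -83 ]
[      494      -189      -192 ]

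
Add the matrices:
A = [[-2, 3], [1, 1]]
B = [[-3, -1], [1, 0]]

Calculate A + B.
[[-5, 2], [2, 1]]

Add corresponding elements:
(-2)+(-3)=-5
(3)+(-1)=2
(1)+(1)=2
(1)+(0)=1
A + B = [[-5, 2], [2, 1]]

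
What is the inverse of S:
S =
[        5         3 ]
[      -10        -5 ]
det(S) = 5
S⁻¹ =
[       -1      -3/5 ]
[        2         1 ]

For a 2×2 matrix S = [[a, b], [c, d]] with det(S) ≠ 0, S⁻¹ = (1/det(S)) * [[d, -b], [-c, a]].
det(S) = (5)*(-5) - (3)*(-10) = -25 + 30 = 5.
S⁻¹ = (1/5) * [[-5, -3], [10, 5]].
Dividing each entry by 5 and reducing:
S⁻¹ =
[       -1      -3/5 ]
[        2         1 ]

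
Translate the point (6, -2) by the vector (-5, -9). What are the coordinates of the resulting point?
(1, -11)

Translation by (-5, -9):
x' = 6 + -5 = 1
y' = -2 + -9 = -11
Homogeneous matrix: [[1, 0, -5], [0, 1, -9], [0, 0, 1]]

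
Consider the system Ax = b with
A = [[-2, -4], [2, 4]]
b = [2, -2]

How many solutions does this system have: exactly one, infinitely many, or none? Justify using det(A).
Infinitely many solutions

det(A) = (-2)*(4) - (-4)*(2) = 0, so A is singular (column 2 is 2 times column 1).
b = [2, -2] = -1 * column 1 of A, so b lies in the column space of A.
A singular matrix whose right-hand side is in its column space gives a 1-parameter family of solutions — infinitely many.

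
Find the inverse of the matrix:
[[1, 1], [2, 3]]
[[3, -1], [-2, 1]]

For [[a,b],[c,d]], inverse = (1/det)·[[d,-b],[-c,a]]
det = 1·3 - 1·2 = 1
Inverse = (1/1)·[[3, -1], [-2, 1]]
        = [[3, -1], [-2, 1]]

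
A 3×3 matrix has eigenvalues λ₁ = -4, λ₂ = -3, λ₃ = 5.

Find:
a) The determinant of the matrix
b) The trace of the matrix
det = 60, trace = -2

Two standard eigenvalue identities:
- det(A) equals the product of the eigenvalues (counted with multiplicity).
- trace(A) equals the sum of the eigenvalues.
det(A) = (-4)*(-3)*(5) = 60.
trace(A) = -4 - 3 + 5 = -2.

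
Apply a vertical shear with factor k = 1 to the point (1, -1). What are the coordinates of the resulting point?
(1, 0)

Shear matrix for vertical shear with factor k = 1:
[[1, 0], [1, 1]]
Result: (1, -1) → (1, 0)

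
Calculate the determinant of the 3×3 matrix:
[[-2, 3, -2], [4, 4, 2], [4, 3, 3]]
-16

Expansion along first row:
det = -2·det([[4,2],[3,3]]) - 3·det([[4,2],[4,3]]) + -2·det([[4,4],[4,3]])
    = -2·(4·3 - 2·3) - 3·(4·3 - 2·4) + -2·(4·3 - 4·4)
    = -2·6 - 3·4 + -2·-4
    = -12 + -12 + 8 = -16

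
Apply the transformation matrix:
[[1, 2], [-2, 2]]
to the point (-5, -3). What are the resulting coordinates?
(-11, 4)

Matrix multiplication:
[[1, 2], [-2, 2]] × [-5, -3]ᵀ
= [1×-5 + 2×-3, -2×-5 + 2×-3]ᵀ
= [-11.0000, 4.0000]ᵀ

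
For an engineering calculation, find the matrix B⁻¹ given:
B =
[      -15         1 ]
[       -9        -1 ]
det(B) = 24
B⁻¹ =
[    -1/24     -1/24 ]
[      3/8      -5/8 ]

For a 2×2 matrix B = [[a, b], [c, d]] with det(B) ≠ 0, B⁻¹ = (1/det(B)) * [[d, -b], [-c, a]].
det(B) = (-15)*(-1) - (1)*(-9) = 15 + 9 = 24.
B⁻¹ = (1/24) * [[-1, -1], [9, -15]].
Dividing each entry by 24 and reducing:
B⁻¹ =
[    -1/24     -1/24 ]
[      3/8      -5/8 ]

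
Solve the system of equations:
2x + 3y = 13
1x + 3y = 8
x = 5, y = 1

Use elimination (row reduction):
Equation 1: 2x + 3y = 13.
Equation 2: 1x + 3y = 8.
Multiply Eq1 by 1 and Eq2 by 2: 2x + 3y = 13;  2x + 6y = 16.
Subtract: (3)y = 3, so y = 1.
Back-substitute into Eq1: 2x + 3*(1) = 13, so x = 5.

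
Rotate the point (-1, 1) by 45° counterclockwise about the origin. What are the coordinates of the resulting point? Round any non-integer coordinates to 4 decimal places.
(-1.4142, 0.0000)

Rotation matrix R(θ) = [[cos θ, -sin θ], [sin θ, cos θ]]; for θ = 45°:
R = [[√2/2, -√2/2], [√2/2, √2/2]]
Result: R × [-1, 1]ᵀ = [√2/2·-1 + (-√2/2)·1, √2/2·-1 + (√2/2)·1]ᵀ = (-1.4142, 0.0000)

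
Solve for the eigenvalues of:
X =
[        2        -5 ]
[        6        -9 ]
λ = -4, -3

Solve det(X - λI) = 0. For a 2×2 matrix the characteristic equation is λ² - (trace)λ + det = 0.
trace(X) = a + d = 2 - 9 = -7.
det(X) = a*d - b*c = (2)*(-9) - (-5)*(6) = -18 + 30 = 12.
Characteristic equation: λ² - (-7)λ + (12) = 0.
Discriminant = (-7)² - 4*(12) = 49 - 48 = 1.
λ = (-7 ± √1) / 2 = (-7 ± 1) / 2 = -4, -3.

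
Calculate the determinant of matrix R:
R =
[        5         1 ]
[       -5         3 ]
det(R) = 20

For a 2×2 matrix [[a, b], [c, d]], det = a*d - b*c.
det(R) = (5)*(3) - (1)*(-5) = 15 + 5 = 20.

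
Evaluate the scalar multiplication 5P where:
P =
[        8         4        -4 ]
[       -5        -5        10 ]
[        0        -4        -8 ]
5P =
[       40        20       -20 ]
[      -25       -25        50 ]
[        0       -20       -40 ]

Scalar multiplication is elementwise: (5P)[i][j] = 5 * P[i][j].
  (5P)[0][0] = 5 * (8) = 40
  (5P)[0][1] = 5 * (4) = 20
  (5P)[0][2] = 5 * (-4) = -20
  (5P)[1][0] = 5 * (-5) = -25
  (5P)[1][1] = 5 * (-5) = -25
  (5P)[1][2] = 5 * (10) = 50
  (5P)[2][0] = 5 * (0) = 0
  (5P)[2][1] = 5 * (-4) = -20
  (5P)[2][2] = 5 * (-8) = -40
5P =
[       40        20       -20 ]
[      -25       -25        50 ]
[        0       -20       -40 ]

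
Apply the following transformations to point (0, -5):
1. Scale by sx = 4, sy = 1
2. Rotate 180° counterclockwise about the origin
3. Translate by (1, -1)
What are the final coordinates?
(1, 4)

Step 1: Scale → (0, -5)
Step 2: Rotate 180° → (0, 5)
Step 3: Translate → (1, 4)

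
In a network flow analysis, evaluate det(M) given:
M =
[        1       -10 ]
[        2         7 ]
det(M) = 27

For a 2×2 matrix [[a, b], [c, d]], det = a*d - b*c.
det(M) = (1)*(7) - (-10)*(2) = 7 + 20 = 27.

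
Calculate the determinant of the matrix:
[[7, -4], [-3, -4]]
-40

For a 2×2 matrix [[a, b], [c, d]], det = ad - bc
det = (7)(-4) - (-4)(-3) = -28 - 12 = -40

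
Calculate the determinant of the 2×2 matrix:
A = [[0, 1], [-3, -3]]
3

For A = [[a, b], [c, d]], det(A) = a*d - b*c.
det(A) = (0)*(-3) - (1)*(-3) = 0 - -3 = 3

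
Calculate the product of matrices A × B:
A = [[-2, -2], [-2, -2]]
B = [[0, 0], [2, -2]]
[[-4, 4], [-4, 4]]

Matrix multiplication:
C[0][0] = -2×0 + -2×2 = -4
C[0][1] = -2×0 + -2×-2 = 4
C[1][0] = -2×0 + -2×2 = -4
C[1][1] = -2×0 + -2×-2 = 4
Result: [[-4, 4], [-4, 4]]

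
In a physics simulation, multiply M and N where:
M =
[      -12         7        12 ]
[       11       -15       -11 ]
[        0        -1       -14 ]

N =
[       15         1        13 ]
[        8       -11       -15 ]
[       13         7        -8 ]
MN =
[       32        -5      -357 ]
[      -98        99       456 ]
[     -190       -87       127 ]

Matrix multiplication: (MN)[i][j] = sum over k of M[i][k] * N[k][j].
  (MN)[0][0] = (-12)*(15) + (7)*(8) + (12)*(13) = 32
  (MN)[0][1] = (-12)*(1) + (7)*(-11) + (12)*(7) = -5
  (MN)[0][2] = (-12)*(13) + (7)*(-15) + (12)*(-8) = -357
  (MN)[1][0] = (11)*(15) + (-15)*(8) + (-11)*(13) = -98
  (MN)[1][1] = (11)*(1) + (-15)*(-11) + (-11)*(7) = 99
  (MN)[1][2] = (11)*(13) + (-15)*(-15) + (-11)*(-8) = 456
  (MN)[2][0] = (0)*(15) + (-1)*(8) + (-14)*(13) = -190
  (MN)[2][1] = (0)*(1) + (-1)*(-11) + (-14)*(7) = -87
  (MN)[2][2] = (0)*(13) + (-1)*(-15) + (-14)*(-8) = 127
MN =
[       32        -5      -357 ]
[      -98        99       456 ]
[     -190       -87       127 ]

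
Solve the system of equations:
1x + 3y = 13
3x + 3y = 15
x = 1, y = 4

Use elimination (row reduction):
Equation 1: 1x + 3y = 13.
Equation 2: 3x + 3y = 15.
Multiply Eq1 by 3 and Eq2 by 1: 3x + 9y = 39;  3x + 3y = 15.
Subtract: (-6)y = -24, so y = 4.
Back-substitute into Eq1: 1x + 3*(4) = 13, so x = 1.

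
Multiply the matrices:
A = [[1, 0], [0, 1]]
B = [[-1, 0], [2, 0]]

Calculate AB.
[[-1, 0], [2, 0]]

Each entry (i,j) of AB = sum over k of A[i][k]*B[k][j].
(AB)[0][0] = (1)*(-1) + (0)*(2) = -1
(AB)[0][1] = (1)*(0) + (0)*(0) = 0
(AB)[1][0] = (0)*(-1) + (1)*(2) = 2
(AB)[1][1] = (0)*(0) + (1)*(0) = 0
AB = [[-1, 0], [2, 0]]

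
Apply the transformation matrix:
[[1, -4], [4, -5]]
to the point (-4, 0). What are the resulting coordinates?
(-4, -16)

Matrix multiplication:
[[1, -4], [4, -5]] × [-4, 0]ᵀ
= [1×-4 + -4×0, 4×-4 + -5×0]ᵀ
= [-4.0000, -16.0000]ᵀ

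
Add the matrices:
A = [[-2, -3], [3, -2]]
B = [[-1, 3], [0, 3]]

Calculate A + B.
[[-3, 0], [3, 1]]

Add corresponding elements:
(-2)+(-1)=-3
(-3)+(3)=0
(3)+(0)=3
(-2)+(3)=1
A + B = [[-3, 0], [3, 1]]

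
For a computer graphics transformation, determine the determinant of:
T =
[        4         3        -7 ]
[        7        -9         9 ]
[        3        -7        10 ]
det(T) = -83

Expand along row 0 (cofactor expansion): det(T) = a*(e*i - f*h) - b*(d*i - f*g) + c*(d*h - e*g), where the 3×3 is [[a, b, c], [d, e, f], [g, h, i]].
Minor M_00 = (-9)*(10) - (9)*(-7) = -90 + 63 = -27.
Minor M_01 = (7)*(10) - (9)*(3) = 70 - 27 = 43.
Minor M_02 = (7)*(-7) - (-9)*(3) = -49 + 27 = -22.
det(T) = (4)*(-27) - (3)*(43) + (-7)*(-22) = -108 - 129 + 154 = -83.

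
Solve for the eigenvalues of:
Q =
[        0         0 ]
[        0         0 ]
λ = 0, 0

Solve det(Q - λI) = 0. For a 2×2 matrix the characteristic equation is λ² - (trace)λ + det = 0.
trace(Q) = a + d = 0 + 0 = 0.
det(Q) = a*d - b*c = (0)*(0) - (0)*(0) = 0 - 0 = 0.
Characteristic equation: λ² - (0)λ + (0) = 0.
Discriminant = (0)² - 4*(0) = 0 - 0 = 0.
λ = (0 ± √0) / 2 = (0 ± 0) / 2 = 0, 0.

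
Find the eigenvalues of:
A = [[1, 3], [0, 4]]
λ = 1, 4

Solve det(A - λI) = 0. For a 2×2 matrix this is λ² - (trace)λ + det = 0.
trace(A) = 1 + 4 = 5.
det(A) = (1)*(4) - (3)*(0) = 4 - 0 = 4.
Characteristic equation: λ² - (5)λ + (4) = 0.
Discriminant: (5)² - 4*(4) = 25 - 16 = 9.
Roots: λ = (5 ± √9) / 2 = 1, 4.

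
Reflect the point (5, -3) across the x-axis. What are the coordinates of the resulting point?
(5, 3)

Reflection across x-axis: (5, -3) → (5, 3)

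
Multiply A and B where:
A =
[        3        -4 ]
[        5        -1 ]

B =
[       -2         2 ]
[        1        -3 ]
AB =
[      -10        18 ]
[      -11        13 ]

Matrix multiplication: (AB)[i][j] = sum over k of A[i][k] * B[k][j].
  (AB)[0][0] = (3)*(-2) + (-4)*(1) = -10
  (AB)[0][1] = (3)*(2) + (-4)*(-3) = 18
  (AB)[1][0] = (5)*(-2) + (-1)*(1) = -11
  (AB)[1][1] = (5)*(2) + (-1)*(-3) = 13
AB =
[      -10        18 ]
[      -11        13 ]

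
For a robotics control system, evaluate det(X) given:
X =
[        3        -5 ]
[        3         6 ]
det(X) = 33

For a 2×2 matrix [[a, b], [c, d]], det = a*d - b*c.
det(X) = (3)*(6) - (-5)*(3) = 18 + 15 = 33.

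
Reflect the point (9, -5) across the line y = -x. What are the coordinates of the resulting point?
(5, -9)

Reflection across line y = -x: (9, -5) → (5, -9)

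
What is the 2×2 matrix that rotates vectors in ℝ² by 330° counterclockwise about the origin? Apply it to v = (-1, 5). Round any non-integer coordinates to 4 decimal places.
R = [[√3/2, 1/2], [-1/2, √3/2]]; R·v = (1.6340, 4.8301)

A counterclockwise rotation by angle θ in ℝ² has matrix R(θ) = [[cos θ, -sin θ], [sin θ, cos θ]].
For θ = 330°: cos θ = √3/2, sin θ = -1/2.
R(330°) = [[√3/2, 1/2], [-1/2, √3/2]].
R·v = [√3/2·-1 + (1/2)·5, -1/2·-1 + √3/2·5] = (1.6340, 4.8301).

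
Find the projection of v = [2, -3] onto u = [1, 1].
[-1/2, -1/2]

The projection of v onto u is proj_u(v) = ((v·u) / (u·u)) · u.
v·u = (2)*(1) + (-3)*(1) = -1.
u·u = (1)*(1) + (1)*(1) = 2.
coefficient = -1 / 2 = -1/2.
proj_u(v) = -1/2 · [1, 1] = [-1/2, -1/2].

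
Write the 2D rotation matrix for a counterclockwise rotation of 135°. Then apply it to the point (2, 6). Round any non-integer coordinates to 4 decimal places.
R = [[-√2/2, -√2/2], [√2/2, -√2/2]]; R·(2, 6) = (-5.6569, -2.8284)

Rotation matrix formula: R(θ) = [[cos θ, -sin θ], [sin θ, cos θ]]
For θ = 135°:
cos(135°) = -√2/2
sin(135°) = √2/2
R = [[-√2/2, -√2/2], [√2/2, -√2/2]]
Apply to (2, 6): [-√2/2·2 + (-√2/2)·6, √2/2·2 + -√2/2·6] = (-5.6569, -2.8284)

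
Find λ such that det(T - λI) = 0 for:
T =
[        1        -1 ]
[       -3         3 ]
λ = 0, 4

Solve det(T - λI) = 0. For a 2×2 matrix the characteristic equation is λ² - (trace)λ + det = 0.
trace(T) = a + d = 1 + 3 = 4.
det(T) = a*d - b*c = (1)*(3) - (-1)*(-3) = 3 - 3 = 0.
Characteristic equation: λ² - (4)λ + (0) = 0.
Discriminant = (4)² - 4*(0) = 16 - 0 = 16.
λ = (4 ± √16) / 2 = (4 ± 4) / 2 = 0, 4.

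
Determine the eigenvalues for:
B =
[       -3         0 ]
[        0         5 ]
λ = -3, 5

Solve det(B - λI) = 0. For a 2×2 matrix the characteristic equation is λ² - (trace)λ + det = 0.
trace(B) = a + d = -3 + 5 = 2.
det(B) = a*d - b*c = (-3)*(5) - (0)*(0) = -15 - 0 = -15.
Characteristic equation: λ² - (2)λ + (-15) = 0.
Discriminant = (2)² - 4*(-15) = 4 + 60 = 64.
λ = (2 ± √64) / 2 = (2 ± 8) / 2 = -3, 5.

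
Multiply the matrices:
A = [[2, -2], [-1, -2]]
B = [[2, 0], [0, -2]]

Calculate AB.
[[4, 4], [-2, 4]]

Each entry (i,j) of AB = sum over k of A[i][k]*B[k][j].
(AB)[0][0] = (2)*(2) + (-2)*(0) = 4
(AB)[0][1] = (2)*(0) + (-2)*(-2) = 4
(AB)[1][0] = (-1)*(2) + (-2)*(0) = -2
(AB)[1][1] = (-1)*(0) + (-2)*(-2) = 4
AB = [[4, 4], [-2, 4]]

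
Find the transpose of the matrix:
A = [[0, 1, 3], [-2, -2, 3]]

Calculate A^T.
[[0, -2], [1, -2], [3, 3]]

The transpose sends entry (i,j) to (j,i); rows become columns.
Row 0 of A: [0, 1, 3] -> column 0 of A^T.
Row 1 of A: [-2, -2, 3] -> column 1 of A^T.
A^T = [[0, -2], [1, -2], [3, 3]]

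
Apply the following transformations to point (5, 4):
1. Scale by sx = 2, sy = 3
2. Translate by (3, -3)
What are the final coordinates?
(13, 9)

Step 1: Scale (5, 4) by (sx, sy) = (2, 3) → (10, 12)
Step 2: Translate by (3, -3) → (13, 9)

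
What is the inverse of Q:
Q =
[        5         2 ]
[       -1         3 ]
det(Q) = 17
Q⁻¹ =
[     3/17     -2/17 ]
[     1/17      5/17 ]

For a 2×2 matrix Q = [[a, b], [c, d]] with det(Q) ≠ 0, Q⁻¹ = (1/det(Q)) * [[d, -b], [-c, a]].
det(Q) = (5)*(3) - (2)*(-1) = 15 + 2 = 17.
Q⁻¹ = (1/17) * [[3, -2], [1, 5]].
Dividing each entry by 17 and reducing:
Q⁻¹ =
[     3/17     -2/17 ]
[     1/17      5/17 ]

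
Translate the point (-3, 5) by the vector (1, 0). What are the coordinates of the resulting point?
(-2, 5)

Translation by (1, 0):
x' = -3 + 1 = -2
y' = 5 + 0 = 5
Homogeneous matrix: [[1, 0, 1], [0, 1, 0], [0, 0, 1]]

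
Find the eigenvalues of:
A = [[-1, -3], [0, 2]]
λ = -1, 2

Solve det(A - λI) = 0. For a 2×2 matrix this is λ² - (trace)λ + det = 0.
trace(A) = -1 + 2 = 1.
det(A) = (-1)*(2) - (-3)*(0) = -2 - 0 = -2.
Characteristic equation: λ² - (1)λ + (-2) = 0.
Discriminant: (1)² - 4*(-2) = 1 + 8 = 9.
Roots: λ = (1 ± √9) / 2 = -1, 2.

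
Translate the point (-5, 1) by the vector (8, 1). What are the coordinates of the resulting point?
(3, 2)

Translation by (8, 1):
x' = -5 + 8 = 3
y' = 1 + 1 = 2
Homogeneous matrix: [[1, 0, 8], [0, 1, 1], [0, 0, 1]]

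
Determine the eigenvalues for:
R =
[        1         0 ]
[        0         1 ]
λ = 1, 1

Solve det(R - λI) = 0. For a 2×2 matrix the characteristic equation is λ² - (trace)λ + det = 0.
trace(R) = a + d = 1 + 1 = 2.
det(R) = a*d - b*c = (1)*(1) - (0)*(0) = 1 - 0 = 1.
Characteristic equation: λ² - (2)λ + (1) = 0.
Discriminant = (2)² - 4*(1) = 4 - 4 = 0.
λ = (2 ± √0) / 2 = (2 ± 0) / 2 = 1, 1.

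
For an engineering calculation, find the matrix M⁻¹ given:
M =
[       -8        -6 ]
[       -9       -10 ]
det(M) = 26
M⁻¹ =
[    -5/13      3/13 ]
[     9/26     -4/13 ]

For a 2×2 matrix M = [[a, b], [c, d]] with det(M) ≠ 0, M⁻¹ = (1/det(M)) * [[d, -b], [-c, a]].
det(M) = (-8)*(-10) - (-6)*(-9) = 80 - 54 = 26.
M⁻¹ = (1/26) * [[-10, 6], [9, -8]].
Dividing each entry by 26 and reducing:
M⁻¹ =
[    -5/13      3/13 ]
[     9/26     -4/13 ]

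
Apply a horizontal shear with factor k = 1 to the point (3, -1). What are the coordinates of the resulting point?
(2, -1)

Shear matrix for horizontal shear with factor k = 1:
[[1, 1], [0, 1]]
Result: (3, -1) → (2, -1)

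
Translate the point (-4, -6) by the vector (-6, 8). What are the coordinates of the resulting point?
(-10, 2)

Translation by (-6, 8):
x' = -4 + -6 = -10
y' = -6 + 8 = 2
Homogeneous matrix: [[1, 0, -6], [0, 1, 8], [0, 0, 1]]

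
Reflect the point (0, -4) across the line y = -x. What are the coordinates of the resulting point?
(4, 0)

Reflection across line y = -x: (0, -4) → (4, 0)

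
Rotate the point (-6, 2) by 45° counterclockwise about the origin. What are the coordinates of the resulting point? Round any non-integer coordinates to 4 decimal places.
(-5.6569, -2.8284)

Rotation matrix R(θ) = [[cos θ, -sin θ], [sin θ, cos θ]]; for θ = 45°:
R = [[√2/2, -√2/2], [√2/2, √2/2]]
Result: R × [-6, 2]ᵀ = [√2/2·-6 + (-√2/2)·2, √2/2·-6 + (√2/2)·2]ᵀ = (-5.6569, -2.8284)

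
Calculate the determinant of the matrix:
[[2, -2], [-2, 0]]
-4

For a 2×2 matrix [[a, b], [c, d]], det = ad - bc
det = (2)(0) - (-2)(-2) = 0 - 4 = -4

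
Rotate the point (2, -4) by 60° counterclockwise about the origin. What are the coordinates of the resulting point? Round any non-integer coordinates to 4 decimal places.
(4.4641, -0.2679)

Rotation matrix R(θ) = [[cos θ, -sin θ], [sin θ, cos θ]]; for θ = 60°:
R = [[1/2, -√3/2], [√3/2, 1/2]]
Result: R × [2, -4]ᵀ = [1/2·2 + (-√3/2)·-4, √3/2·2 + (1/2)·-4]ᵀ = (4.4641, -0.2679)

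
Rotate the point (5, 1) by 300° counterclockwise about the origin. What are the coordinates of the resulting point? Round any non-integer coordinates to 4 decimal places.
(3.3660, -3.8301)

Rotation matrix R(θ) = [[cos θ, -sin θ], [sin θ, cos θ]]; for θ = 300°:
R = [[1/2, √3/2], [-√3/2, 1/2]]
Result: R × [5, 1]ᵀ = [1/2·5 + (√3/2)·1, -√3/2·5 + (1/2)·1]ᵀ = (3.3660, -3.8301)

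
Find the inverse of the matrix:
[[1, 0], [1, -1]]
[[1, 0], [1, -1]]

For [[a,b],[c,d]], inverse = (1/det)·[[d,-b],[-c,a]]
det = 1·-1 - 0·1 = -1
Inverse = (1/-1)·[[-1, 0], [-1, 1]]
        = [[1, 0], [1, -1]]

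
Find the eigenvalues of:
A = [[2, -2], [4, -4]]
λ = -2, 0

Solve det(A - λI) = 0. For a 2×2 matrix this is λ² - (trace)λ + det = 0.
trace(A) = 2 - 4 = -2.
det(A) = (2)*(-4) - (-2)*(4) = -8 + 8 = 0.
Characteristic equation: λ² - (-2)λ + (0) = 0.
Discriminant: (-2)² - 4*(0) = 4 - 0 = 4.
Roots: λ = (-2 ± √4) / 2 = -2, 0.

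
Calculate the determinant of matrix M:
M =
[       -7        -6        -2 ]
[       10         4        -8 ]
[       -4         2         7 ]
det(M) = -152

Expand along row 0 (cofactor expansion): det(M) = a*(e*i - f*h) - b*(d*i - f*g) + c*(d*h - e*g), where the 3×3 is [[a, b, c], [d, e, f], [g, h, i]].
Minor M_00 = (4)*(7) - (-8)*(2) = 28 + 16 = 44.
Minor M_01 = (10)*(7) - (-8)*(-4) = 70 - 32 = 38.
Minor M_02 = (10)*(2) - (4)*(-4) = 20 + 16 = 36.
det(M) = (-7)*(44) - (-6)*(38) + (-2)*(36) = -308 + 228 - 72 = -152.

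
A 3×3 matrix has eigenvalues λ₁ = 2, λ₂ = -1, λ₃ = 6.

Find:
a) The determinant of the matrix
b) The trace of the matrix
det = -12, trace = 7

Two standard eigenvalue identities:
- det(A) equals the product of the eigenvalues (counted with multiplicity).
- trace(A) equals the sum of the eigenvalues.
det(A) = (2)*(-1)*(6) = -12.
trace(A) = 2 - 1 + 6 = 7.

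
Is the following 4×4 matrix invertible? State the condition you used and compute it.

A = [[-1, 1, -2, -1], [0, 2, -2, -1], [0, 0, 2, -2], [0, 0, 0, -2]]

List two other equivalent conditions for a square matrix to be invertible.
Yes, invertible; det(A) = 8 ≠ 0. Equivalent conditions: rank(A) = 4; Ax = 0 has only the trivial solution; 0 is not an eigenvalue; the columns of A are linearly independent.

To check invertibility, compute det(A).
The given matrix is triangular, so det(A) equals the product of its diagonal entries = 8 ≠ 0.
Since det(A) ≠ 0, A is invertible.
Equivalent conditions for a square matrix A to be invertible:
- rank(A) = 4 (full rank).
- The homogeneous system Ax = 0 has only the trivial solution x = 0.
- 0 is not an eigenvalue of A.
- The columns (equivalently rows) of A are linearly independent.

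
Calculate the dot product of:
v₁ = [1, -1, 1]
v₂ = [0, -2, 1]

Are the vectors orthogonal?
3, No

The dot product is the sum of products of corresponding components.
v₁·v₂ = (1)*(0) + (-1)*(-2) + (1)*(1) = 0 + 2 + 1 = 3.
Two vectors are orthogonal iff their dot product is 0; here the dot product is 3, so the vectors are not orthogonal.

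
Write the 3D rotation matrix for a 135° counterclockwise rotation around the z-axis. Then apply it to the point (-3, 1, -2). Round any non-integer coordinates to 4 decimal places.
R = [[-√2/2, -√2/2, 0], [√2/2, -√2/2, 0], [0, 0, 1]]; R·(-3, 1, -2) = (1.4142, -2.8284, -2.0000)

Rotation matrix for 135° around z-axis:
cos(135°) = -√2/2, sin(135°) = √2/2
R = [[-√2/2, -√2/2, 0], [√2/2, -√2/2, 0], [0, 0, 1]]
Apply to (-3, 1, -2): R·[-3, 1, -2]ᵀ = (1.4142, -2.8284, -2.0000)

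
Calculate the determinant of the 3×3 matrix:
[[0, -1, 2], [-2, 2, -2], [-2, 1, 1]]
-2

Expansion along first row:
det = 0·det([[2,-2],[1,1]]) - -1·det([[-2,-2],[-2,1]]) + 2·det([[-2,2],[-2,1]])
    = 0·(2·1 - -2·1) - -1·(-2·1 - -2·-2) + 2·(-2·1 - 2·-2)
    = 0·4 - -1·-6 + 2·2
    = 0 + -6 + 4 = -2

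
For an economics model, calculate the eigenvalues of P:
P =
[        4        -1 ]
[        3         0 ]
λ = 1, 3

Solve det(P - λI) = 0. For a 2×2 matrix the characteristic equation is λ² - (trace)λ + det = 0.
trace(P) = a + d = 4 + 0 = 4.
det(P) = a*d - b*c = (4)*(0) - (-1)*(3) = 0 + 3 = 3.
Characteristic equation: λ² - (4)λ + (3) = 0.
Discriminant = (4)² - 4*(3) = 16 - 12 = 4.
λ = (4 ± √4) / 2 = (4 ± 2) / 2 = 1, 3.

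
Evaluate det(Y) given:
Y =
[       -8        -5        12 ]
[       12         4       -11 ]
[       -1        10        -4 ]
det(Y) = 441

Expand along row 0 (cofactor expansion): det(Y) = a*(e*i - f*h) - b*(d*i - f*g) + c*(d*h - e*g), where the 3×3 is [[a, b, c], [d, e, f], [g, h, i]].
Minor M_00 = (4)*(-4) - (-11)*(10) = -16 + 110 = 94.
Minor M_01 = (12)*(-4) - (-11)*(-1) = -48 - 11 = -59.
Minor M_02 = (12)*(10) - (4)*(-1) = 120 + 4 = 124.
det(Y) = (-8)*(94) - (-5)*(-59) + (12)*(124) = -752 - 295 + 1488 = 441.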